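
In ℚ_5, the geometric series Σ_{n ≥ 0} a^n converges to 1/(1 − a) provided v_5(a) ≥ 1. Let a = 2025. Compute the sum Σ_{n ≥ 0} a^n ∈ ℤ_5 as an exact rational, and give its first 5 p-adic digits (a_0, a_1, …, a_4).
Σ a^n = 1/(1 − a) = -1/2024;  first 5 digits = (1, 0, 1, 1, 4)

v_5(a) = 2 ≥ 1, so the series converges in ℤ_5 to 1/(1 − a) = 1/(1 − 2025) = -1/2024. Expand this rational in ℤ_5: compute digits iteratively via d_i = x_i mod 5, x_{i+1} = (x_i − d_i)/5. The first 5 digits are (1, 0, 1, 1, 4).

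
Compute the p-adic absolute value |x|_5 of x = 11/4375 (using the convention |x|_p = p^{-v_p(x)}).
|11/4375|_5 = 625

Step 1 — compute v_5(x) by factoring powers of 5 out of the numerator and denominator: v_5(11/4375) = -4. Step 2 — apply |x|_p = p^{-v_p(x)} = 5^{4} = 625.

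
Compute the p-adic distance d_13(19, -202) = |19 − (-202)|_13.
d_13(19, -202) = 1/13

Step 1 — x − y = 19 − (-202) = 221. Step 2 — v_13(221) = 1 (factor: 221 = (13^1 · 17); the sign does not affect v_p). Step 3 — |x − y|_13 = 13^{-1} = 1/13.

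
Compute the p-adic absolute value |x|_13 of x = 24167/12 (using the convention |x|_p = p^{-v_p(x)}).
|24167/12|_13 = 1/2197

Step 1 — compute v_13(x) by factoring powers of 13 out of the numerator and denominator: v_13(24167/12) = 3. Step 2 — apply |x|_p = p^{-v_p(x)} = 13^{-3} = 1/2197.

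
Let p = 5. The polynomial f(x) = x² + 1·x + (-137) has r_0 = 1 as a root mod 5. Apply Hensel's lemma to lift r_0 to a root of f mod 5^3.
r_2 = 121 (mod 125)

Hensel: r_{i+1} = r_i − f(r_i)·(f′(r_i))^{-1} mod 5^{i+2}, f′(x) = 2x + 1. Iterate:
  r_0 = 1 (mod 5)
  r_1 = 21 (mod 25)
  r_2 = 121 (mod 125)
Final: r = 121 satisfies f(r) ≡ 0 mod 5^3.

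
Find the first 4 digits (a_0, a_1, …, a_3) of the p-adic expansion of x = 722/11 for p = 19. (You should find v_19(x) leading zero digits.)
(a_0, …, a_3) = (0, 0, 14, 1)

v_19(722/11) = 2, so a_0 = ... = a_1 = 0. Factor out: x = 19^2 · u with u = 2/11 a unit in ℤ_19. Expand u iteratively via a_{v+i} = u_i mod 19, u_{i+1} = (u_i − a_{v+i})/19:
  u_0 = 2/11;  a_2 = 14;  u_1 = (u_0 − 14)/19 = -8/11
  u_1 = -8/11;  a_3 = 1;  u_2 = (u_1 − 1)/19 = -1/11
Digits: (0, 0, 14, 1).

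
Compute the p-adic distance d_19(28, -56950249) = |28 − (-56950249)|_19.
d_19(28, -56950249) = 1/2476099

Step 1 — x − y = 28 − (-56950249) = 56950277. Step 2 — v_19(56950277) = 5 (factor: 56950277 = (19^5 · 23); the sign does not affect v_p). Step 3 — |x − y|_19 = 19^{-5} = 1/2476099.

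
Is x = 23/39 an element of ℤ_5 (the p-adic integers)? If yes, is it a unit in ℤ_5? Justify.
x ∈ ℤ_5^× (unit); v_5(x) = 0

ℤ_5 = {x ∈ ℚ_5 : v_5(x) ≥ 0} and ℤ_5^× = {x ∈ ℤ_5 : v_5(x) = 0}. Here v_5(23/39) = v_5(num) − v_5(den) = 0; compare against these criteria.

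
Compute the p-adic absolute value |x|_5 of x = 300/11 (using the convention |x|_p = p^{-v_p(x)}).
|300/11|_5 = 1/25

Step 1 — compute v_5(x) by factoring powers of 5 out of the numerator and denominator: v_5(300/11) = 2. Step 2 — apply |x|_p = p^{-v_p(x)} = 5^{-2} = 1/25.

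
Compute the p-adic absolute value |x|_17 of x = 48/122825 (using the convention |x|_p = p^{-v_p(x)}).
|48/122825|_17 = 4913

Step 1 — compute v_17(x) by factoring powers of 17 out of the numerator and denominator: v_17(48/122825) = -3. Step 2 — apply |x|_p = p^{-v_p(x)} = 17^{3} = 4913.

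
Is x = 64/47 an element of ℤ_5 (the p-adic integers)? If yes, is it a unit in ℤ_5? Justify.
x ∈ ℤ_5^× (unit); v_5(x) = 0

ℤ_5 = {x ∈ ℚ_5 : v_5(x) ≥ 0} and ℤ_5^× = {x ∈ ℤ_5 : v_5(x) = 0}. Here v_5(64/47) = v_5(num) − v_5(den) = 0; compare against these criteria.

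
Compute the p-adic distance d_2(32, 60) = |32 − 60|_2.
d_2(32, 60) = 1/4

Step 1 — x − y = 32 − 60 = -28. Step 2 — v_2(-28) = 2 (factor: -28 = −(2^2 · 7); the sign does not affect v_p). Step 3 — |x − y|_2 = 2^{-2} = 1/4.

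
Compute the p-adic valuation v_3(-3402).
v_3(-3402) = 5

v_3(n) is the largest exponent k such that 3^k divides n. Factor out: -3402 = -3^5 · 14. (Sign doesn't affect v_p.) So v_3(-3402) = 5.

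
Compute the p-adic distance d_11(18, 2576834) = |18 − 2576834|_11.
d_11(18, 2576834) = 1/161051

Step 1 — x − y = 18 − 2576834 = -2576816. Step 2 — v_11(-2576816) = 5 (factor: -2576816 = −(11^5 · 16); the sign does not affect v_p). Step 3 — |x − y|_11 = 11^{-5} = 1/161051.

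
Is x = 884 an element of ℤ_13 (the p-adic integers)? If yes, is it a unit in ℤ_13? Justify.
x ∈ ℤ_13 but not a unit; v_13(x) = 1 > 0

ℤ_13 = {x ∈ ℚ_13 : v_13(x) ≥ 0} and ℤ_13^× = {x ∈ ℤ_13 : v_13(x) = 0}. Here v_13(884) = v_13(num) − v_13(den) = 1; compare against these criteria.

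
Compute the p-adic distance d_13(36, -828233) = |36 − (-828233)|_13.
d_13(36, -828233) = 1/28561

Step 1 — x − y = 36 − (-828233) = 828269. Step 2 — v_13(828269) = 4 (factor: 828269 = (13^4 · 29); the sign does not affect v_p). Step 3 — |x − y|_13 = 13^{-4} = 1/28561.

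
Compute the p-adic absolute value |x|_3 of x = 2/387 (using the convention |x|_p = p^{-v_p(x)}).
|2/387|_3 = 9

Step 1 — compute v_3(x) by factoring powers of 3 out of the numerator and denominator: v_3(2/387) = -2. Step 2 — apply |x|_p = p^{-v_p(x)} = 3^{2} = 9.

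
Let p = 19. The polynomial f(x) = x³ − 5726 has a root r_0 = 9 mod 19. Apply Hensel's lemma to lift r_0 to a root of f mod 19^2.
r_1 = 294 (mod 361)

Hensel: r_{i+1} = r_i − f(r_i)/f′(r_i) mod 19^{i+2}, where f′(x) = 3x². Iterate:
  r_0 = 9 (mod 19)
  r_1 = 294 (mod 361)
Final: r = 294 with f(r) ≡ 0 mod 19^2.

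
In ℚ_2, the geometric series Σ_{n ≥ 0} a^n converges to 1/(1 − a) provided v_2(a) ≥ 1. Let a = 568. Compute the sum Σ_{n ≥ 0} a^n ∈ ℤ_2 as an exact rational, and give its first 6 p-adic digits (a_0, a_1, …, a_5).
Σ a^n = 1/(1 − a) = -1/567;  first 6 digits = (1, 0, 0, 1, 1, 1)

v_2(a) = 3 ≥ 1, so the series converges in ℤ_2 to 1/(1 − a) = 1/(1 − 568) = -1/567. Expand this rational in ℤ_2: compute digits iteratively via d_i = x_i mod 2, x_{i+1} = (x_i − d_i)/2. The first 6 digits are (1, 0, 0, 1, 1, 1).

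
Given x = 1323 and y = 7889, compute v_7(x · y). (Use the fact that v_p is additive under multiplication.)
v_7(10437147) = 5

v_p(x) = 2 (factor: 1323 = 7^2 · 27); v_p(y) = 3 (factor: 7889 = 7^3 · 23). Additivity: v_p(xy) = v_p(x) + v_p(y) = 2 + 3 = 5. (Direct check: xy = 10437147 = 7^5 · (621).)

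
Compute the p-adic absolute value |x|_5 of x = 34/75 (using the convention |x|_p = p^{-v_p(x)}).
|34/75|_5 = 25

Step 1 — compute v_5(x) by factoring powers of 5 out of the numerator and denominator: v_5(34/75) = -2. Step 2 — apply |x|_p = p^{-v_p(x)} = 5^{2} = 25.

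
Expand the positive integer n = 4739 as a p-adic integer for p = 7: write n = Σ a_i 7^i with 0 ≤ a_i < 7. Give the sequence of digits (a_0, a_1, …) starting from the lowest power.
(a_0, a_1, …) = (0, 5, 5, 6, 1)

Repeated division by 7 gives the digits low-to-high: 4739 = 5·7^1 + 5·7^2 + 6·7^3 + 1·7^4. Digit sequence: (0, 5, 5, 6, 1).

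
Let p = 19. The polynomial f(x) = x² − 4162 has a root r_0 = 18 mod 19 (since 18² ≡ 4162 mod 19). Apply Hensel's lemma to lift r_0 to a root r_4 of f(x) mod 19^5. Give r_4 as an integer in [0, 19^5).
r_4 = 2238465 (mod 2476099)

Hensel's recurrence: r_{i+1} = r_i − f(r_i)·(f′(r_i))^{-1} mod 19^{i+2}, with f′(x) = 2x. Iterate:
  r_0 = 18 (mod 19)
  r_1 = 265 (mod 361)
  r_2 = 2431 (mod 6859)
  r_3 = 23008 (mod 130321)
  r_4 = 2238465 (mod 2476099)
Final: r_4 = 2238465, and one checks f(r_4) ≡ 0 mod 19^5.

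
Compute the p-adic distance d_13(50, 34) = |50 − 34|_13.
d_13(50, 34) = 1

Step 1 — x − y = 50 − 34 = 16. Step 2 — v_13(16) = 0 (factor: 16 = (13^0 · 16); the sign does not affect v_p). Step 3 — |x − y|_13 = 13^{0} = 1.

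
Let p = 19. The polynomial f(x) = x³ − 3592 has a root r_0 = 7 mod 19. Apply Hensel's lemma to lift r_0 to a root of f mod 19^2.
r_1 = 7 (mod 361)

Hensel: r_{i+1} = r_i − f(r_i)/f′(r_i) mod 19^{i+2}, where f′(x) = 3x². Iterate:
  r_0 = 7 (mod 19)
  r_1 = 7 (mod 361)
Final: r = 7 with f(r) ≡ 0 mod 19^2.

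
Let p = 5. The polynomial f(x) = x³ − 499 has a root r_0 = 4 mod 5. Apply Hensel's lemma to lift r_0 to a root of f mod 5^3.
r_2 = 124 (mod 125)

Hensel: r_{i+1} = r_i − f(r_i)/f′(r_i) mod 5^{i+2}, where f′(x) = 3x². Iterate:
  r_0 = 4 (mod 5)
  r_1 = 24 (mod 25)
  r_2 = 124 (mod 125)
Final: r = 124 with f(r) ≡ 0 mod 5^3.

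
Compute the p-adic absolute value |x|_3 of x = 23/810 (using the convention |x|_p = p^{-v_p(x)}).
|23/810|_3 = 81

Step 1 — compute v_3(x) by factoring powers of 3 out of the numerator and denominator: v_3(23/810) = -4. Step 2 — apply |x|_p = p^{-v_p(x)} = 3^{4} = 81.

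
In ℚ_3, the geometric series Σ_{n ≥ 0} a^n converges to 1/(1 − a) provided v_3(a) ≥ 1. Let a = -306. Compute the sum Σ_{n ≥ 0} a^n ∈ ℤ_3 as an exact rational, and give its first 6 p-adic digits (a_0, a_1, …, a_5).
Σ a^n = 1/(1 − a) = 1/307;  first 6 digits = (1, 0, 2, 0, 0, 0)

v_3(a) = 2 ≥ 1, so the series converges in ℤ_3 to 1/(1 − a) = 1/(1 − (-306)) = 1/307. Expand this rational in ℤ_3: compute digits iteratively via d_i = x_i mod 3, x_{i+1} = (x_i − d_i)/3. The first 6 digits are (1, 0, 2, 0, 0, 0).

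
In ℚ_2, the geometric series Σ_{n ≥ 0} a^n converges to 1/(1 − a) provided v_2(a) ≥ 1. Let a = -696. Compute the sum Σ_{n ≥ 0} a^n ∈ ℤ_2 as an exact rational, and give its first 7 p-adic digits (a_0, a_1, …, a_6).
Σ a^n = 1/(1 − a) = 1/697;  first 7 digits = (1, 0, 0, 1, 0, 0, 0)

v_2(a) = 3 ≥ 1, so the series converges in ℤ_2 to 1/(1 − a) = 1/(1 − (-696)) = 1/697. Expand this rational in ℤ_2: compute digits iteratively via d_i = x_i mod 2, x_{i+1} = (x_i − d_i)/2. The first 7 digits are (1, 0, 0, 1, 0, 0, 0).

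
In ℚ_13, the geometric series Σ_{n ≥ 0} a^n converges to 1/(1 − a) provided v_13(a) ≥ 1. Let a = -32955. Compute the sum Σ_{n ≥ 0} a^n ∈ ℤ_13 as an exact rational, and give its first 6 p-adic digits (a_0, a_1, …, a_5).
Σ a^n = 1/(1 − a) = 1/32956;  first 6 digits = (1, 0, 0, 11, 11, 12)

v_13(a) = 3 ≥ 1, so the series converges in ℤ_13 to 1/(1 − a) = 1/(1 − (-32955)) = 1/32956. Expand this rational in ℤ_13: compute digits iteratively via d_i = x_i mod 13, x_{i+1} = (x_i − d_i)/13. The first 6 digits are (1, 0, 0, 11, 11, 12).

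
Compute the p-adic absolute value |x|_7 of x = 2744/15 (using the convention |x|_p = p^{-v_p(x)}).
|2744/15|_7 = 1/343

Step 1 — compute v_7(x) by factoring powers of 7 out of the numerator and denominator: v_7(2744/15) = 3. Step 2 — apply |x|_p = p^{-v_p(x)} = 7^{-3} = 1/343.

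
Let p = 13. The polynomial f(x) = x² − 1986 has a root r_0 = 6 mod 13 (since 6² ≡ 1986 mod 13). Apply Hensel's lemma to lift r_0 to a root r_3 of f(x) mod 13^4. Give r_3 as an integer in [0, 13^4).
r_3 = 5154 (mod 28561)

Hensel's recurrence: r_{i+1} = r_i − f(r_i)·(f′(r_i))^{-1} mod 13^{i+2}, with f′(x) = 2x. Iterate:
  r_0 = 6 (mod 13)
  r_1 = 84 (mod 169)
  r_2 = 760 (mod 2197)
  r_3 = 5154 (mod 28561)
Final: r_3 = 5154, and one checks f(r_3) ≡ 0 mod 13^4.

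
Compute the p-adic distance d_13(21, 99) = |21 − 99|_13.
d_13(21, 99) = 1/13

Step 1 — x − y = 21 − 99 = -78. Step 2 — v_13(-78) = 1 (factor: -78 = −(13^1 · 6); the sign does not affect v_p). Step 3 — |x − y|_13 = 13^{-1} = 1/13.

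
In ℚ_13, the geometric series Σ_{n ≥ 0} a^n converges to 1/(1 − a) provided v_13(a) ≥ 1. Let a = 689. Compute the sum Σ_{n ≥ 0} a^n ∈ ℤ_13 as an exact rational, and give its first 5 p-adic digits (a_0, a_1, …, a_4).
Σ a^n = 1/(1 − a) = -1/688;  first 5 digits = (1, 1, 5, 9, 3)

v_13(a) = 1 ≥ 1, so the series converges in ℤ_13 to 1/(1 − a) = 1/(1 − 689) = -1/688. Expand this rational in ℤ_13: compute digits iteratively via d_i = x_i mod 13, x_{i+1} = (x_i − d_i)/13. The first 5 digits are (1, 1, 5, 9, 3).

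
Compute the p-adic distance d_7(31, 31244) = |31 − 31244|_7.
d_7(31, 31244) = 1/2401

Step 1 — x − y = 31 − 31244 = -31213. Step 2 — v_7(-31213) = 4 (factor: -31213 = −(7^4 · 13); the sign does not affect v_p). Step 3 — |x − y|_7 = 7^{-4} = 1/2401.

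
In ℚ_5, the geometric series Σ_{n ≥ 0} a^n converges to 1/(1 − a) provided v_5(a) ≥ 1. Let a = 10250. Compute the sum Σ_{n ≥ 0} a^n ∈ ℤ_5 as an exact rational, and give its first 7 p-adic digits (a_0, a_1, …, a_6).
Σ a^n = 1/(1 − a) = -1/10249;  first 7 digits = (1, 0, 0, 2, 1, 3, 4)

v_5(a) = 3 ≥ 1, so the series converges in ℤ_5 to 1/(1 − a) = 1/(1 − 10250) = -1/10249. Expand this rational in ℤ_5: compute digits iteratively via d_i = x_i mod 5, x_{i+1} = (x_i − d_i)/5. The first 7 digits are (1, 0, 0, 2, 1, 3, 4).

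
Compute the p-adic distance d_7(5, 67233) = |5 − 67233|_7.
d_7(5, 67233) = 1/16807

Step 1 — x − y = 5 − 67233 = -67228. Step 2 — v_7(-67228) = 5 (factor: -67228 = −(7^5 · 4); the sign does not affect v_p). Step 3 — |x − y|_7 = 7^{-5} = 1/16807.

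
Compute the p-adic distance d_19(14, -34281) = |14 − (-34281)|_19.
d_19(14, -34281) = 1/6859

Step 1 — x − y = 14 − (-34281) = 34295. Step 2 — v_19(34295) = 3 (factor: 34295 = (19^3 · 5); the sign does not affect v_p). Step 3 — |x − y|_19 = 19^{-3} = 1/6859.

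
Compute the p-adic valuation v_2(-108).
v_2(-108) = 2

v_2(n) is the largest exponent k such that 2^k divides n. Factor out: -108 = -2^2 · 27. (Sign doesn't affect v_p.) So v_2(-108) = 2.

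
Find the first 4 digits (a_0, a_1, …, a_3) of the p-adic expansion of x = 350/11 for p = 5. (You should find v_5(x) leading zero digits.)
(a_0, …, a_3) = (0, 0, 4, 4)

v_5(350/11) = 2, so a_0 = ... = a_1 = 0. Factor out: x = 5^2 · u with u = 14/11 a unit in ℤ_5. Expand u iteratively via a_{v+i} = u_i mod 5, u_{i+1} = (u_i − a_{v+i})/5:
  u_0 = 14/11;  a_2 = 4;  u_1 = (u_0 − 4)/5 = -6/11
  u_1 = -6/11;  a_3 = 4;  u_2 = (u_1 − 4)/5 = -10/11
Digits: (0, 0, 4, 4).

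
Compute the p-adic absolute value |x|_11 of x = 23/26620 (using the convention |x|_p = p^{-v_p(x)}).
|23/26620|_11 = 1331

Step 1 — compute v_11(x) by factoring powers of 11 out of the numerator and denominator: v_11(23/26620) = -3. Step 2 — apply |x|_p = p^{-v_p(x)} = 11^{3} = 1331.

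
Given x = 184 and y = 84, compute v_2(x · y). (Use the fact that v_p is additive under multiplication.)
v_2(15456) = 5

v_p(x) = 3 (factor: 184 = 2^3 · 23); v_p(y) = 2 (factor: 84 = 2^2 · 21). Additivity: v_p(xy) = v_p(x) + v_p(y) = 3 + 2 = 5. (Direct check: xy = 15456 = 2^5 · (483).)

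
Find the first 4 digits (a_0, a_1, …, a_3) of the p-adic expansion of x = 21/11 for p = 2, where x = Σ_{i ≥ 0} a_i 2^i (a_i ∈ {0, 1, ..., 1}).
(a_0, …, a_3) = (1, 1, 1, 1)

v_2(21/11) = 0 (numerator and denominator both coprime to 2), so x ∈ ℤ_2^×. Compute digits iteratively via a_i = x_i mod 2, x_{i+1} = (x_i − a_i)/2, with x_0 = x:
  x_0 = 21/11;  a_0 = 1;  x_1 = (x_0 − 1)/2 = 5/11
  x_1 = 5/11;  a_1 = 1;  x_2 = (x_1 − 1)/2 = -3/11
  x_2 = -3/11;  a_2 = 1;  x_3 = (x_2 − 1)/2 = -7/11
  x_3 = -7/11;  a_3 = 1;  x_4 = (x_3 − 1)/2 = -9/11
Digits: (1, 1, 1, 1).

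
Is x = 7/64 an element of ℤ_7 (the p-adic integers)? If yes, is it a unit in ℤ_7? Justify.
x ∈ ℤ_7 but not a unit; v_7(x) = 1 > 0

ℤ_7 = {x ∈ ℚ_7 : v_7(x) ≥ 0} and ℤ_7^× = {x ∈ ℤ_7 : v_7(x) = 0}. Here v_7(7/64) = v_7(num) − v_7(den) = 1; compare against these criteria.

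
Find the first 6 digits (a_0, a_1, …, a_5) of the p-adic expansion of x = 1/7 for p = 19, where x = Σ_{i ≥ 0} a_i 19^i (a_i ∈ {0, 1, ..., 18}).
(a_0, …, a_5) = (11, 13, 2, 8, 5, 16)

v_19(1/7) = 0 (numerator and denominator both coprime to 19), so x ∈ ℤ_19^×. Compute digits iteratively via a_i = x_i mod 19, x_{i+1} = (x_i − a_i)/19, with x_0 = x:
  x_0 = 1/7;  a_0 = 11;  x_1 = (x_0 − 11)/19 = -4/7
  x_1 = -4/7;  a_1 = 13;  x_2 = (x_1 − 13)/19 = -5/7
  x_2 = -5/7;  a_2 = 2;  x_3 = (x_2 − 2)/19 = -1/7
  x_3 = -1/7;  a_3 = 8;  x_4 = (x_3 − 8)/19 = -3/7
  x_4 = -3/7;  a_4 = 5;  x_5 = (x_4 − 5)/19 = -2/7
  x_5 = -2/7;  a_5 = 16;  x_6 = (x_5 − 16)/19 = -6/7
Digits: (11, 13, 2, 8, 5, 16).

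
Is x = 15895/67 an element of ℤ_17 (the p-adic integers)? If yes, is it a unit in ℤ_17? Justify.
x ∈ ℤ_17 but not a unit; v_17(x) = 2 > 0

ℤ_17 = {x ∈ ℚ_17 : v_17(x) ≥ 0} and ℤ_17^× = {x ∈ ℤ_17 : v_17(x) = 0}. Here v_17(15895/67) = v_17(num) − v_17(den) = 2; compare against these criteria.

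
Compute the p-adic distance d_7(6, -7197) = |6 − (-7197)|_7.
d_7(6, -7197) = 1/2401

Step 1 — x − y = 6 − (-7197) = 7203. Step 2 — v_7(7203) = 4 (factor: 7203 = (7^4 · 3); the sign does not affect v_p). Step 3 — |x − y|_7 = 7^{-4} = 1/2401.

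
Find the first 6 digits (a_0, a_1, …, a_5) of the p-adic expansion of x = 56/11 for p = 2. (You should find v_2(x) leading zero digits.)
(a_0, …, a_5) = (0, 0, 0, 1, 0, 1)

v_2(56/11) = 3, so a_0 = ... = a_2 = 0. Factor out: x = 2^3 · u with u = 7/11 a unit in ℤ_2. Expand u iteratively via a_{v+i} = u_i mod 2, u_{i+1} = (u_i − a_{v+i})/2:
  u_0 = 7/11;  a_3 = 1;  u_1 = (u_0 − 1)/2 = -2/11
  u_1 = -2/11;  a_4 = 0;  u_2 = (u_1 − 0)/2 = -1/11
  u_2 = -1/11;  a_5 = 1;  u_3 = (u_2 − 1)/2 = -6/11
Digits: (0, 0, 0, 1, 0, 1).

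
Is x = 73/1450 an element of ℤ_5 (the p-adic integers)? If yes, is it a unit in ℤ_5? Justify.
x ∉ ℤ_5 (v_5(x) = -2 < 0)

ℤ_5 = {x ∈ ℚ_5 : v_5(x) ≥ 0} and ℤ_5^× = {x ∈ ℤ_5 : v_5(x) = 0}. Here v_5(73/1450) = v_5(num) − v_5(den) = -2; compare against these criteria.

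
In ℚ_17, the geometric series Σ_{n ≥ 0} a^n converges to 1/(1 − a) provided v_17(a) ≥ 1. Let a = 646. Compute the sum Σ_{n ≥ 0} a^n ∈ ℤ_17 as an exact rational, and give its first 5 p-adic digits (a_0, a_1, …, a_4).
Σ a^n = 1/(1 − a) = -1/645;  first 5 digits = (1, 4, 1, 13, 3)

v_17(a) = 1 ≥ 1, so the series converges in ℤ_17 to 1/(1 − a) = 1/(1 − 646) = -1/645. Expand this rational in ℤ_17: compute digits iteratively via d_i = x_i mod 17, x_{i+1} = (x_i − d_i)/17. The first 5 digits are (1, 4, 1, 13, 3).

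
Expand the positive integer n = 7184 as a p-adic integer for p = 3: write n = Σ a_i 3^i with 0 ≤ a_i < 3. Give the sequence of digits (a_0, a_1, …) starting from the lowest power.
(a_0, a_1, …) = (2, 0, 0, 2, 1, 2, 0, 0, 1)

Repeated division by 3 gives the digits low-to-high: 7184 = 2 + 2·3^3 + 1·3^4 + 2·3^5 + 1·3^8. Digit sequence: (2, 0, 0, 2, 1, 2, 0, 0, 1).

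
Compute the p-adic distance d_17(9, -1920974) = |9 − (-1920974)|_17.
d_17(9, -1920974) = 1/83521

Step 1 — x − y = 9 − (-1920974) = 1920983. Step 2 — v_17(1920983) = 4 (factor: 1920983 = (17^4 · 23); the sign does not affect v_p). Step 3 — |x − y|_17 = 17^{-4} = 1/83521.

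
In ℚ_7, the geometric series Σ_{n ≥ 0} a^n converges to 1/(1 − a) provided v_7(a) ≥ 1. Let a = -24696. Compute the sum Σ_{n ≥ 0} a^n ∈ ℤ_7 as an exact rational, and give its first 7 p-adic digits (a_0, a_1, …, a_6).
Σ a^n = 1/(1 − a) = 1/24697;  first 7 digits = (1, 0, 0, 5, 3, 5, 3)

v_7(a) = 3 ≥ 1, so the series converges in ℤ_7 to 1/(1 − a) = 1/(1 − (-24696)) = 1/24697. Expand this rational in ℤ_7: compute digits iteratively via d_i = x_i mod 7, x_{i+1} = (x_i − d_i)/7. The first 7 digits are (1, 0, 0, 5, 3, 5, 3).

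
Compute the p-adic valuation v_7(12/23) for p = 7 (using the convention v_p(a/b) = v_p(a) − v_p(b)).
v_7(12/23) = 0

Factor powers of 7 from the numerator and denominator of the reduced fraction: 12 = 7^0 · 12 and 23 = 7^0 · 23. Apply v_p(a/b) = v_p(a) − v_p(b): v_7(12/23) = 0 − 0 = 0.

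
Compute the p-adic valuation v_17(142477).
v_17(142477) = 3

v_17(n) is the largest exponent k such that 17^k divides n. Factor out: 142477 = 17^3 · 29. (Sign doesn't affect v_p.) So v_17(142477) = 3.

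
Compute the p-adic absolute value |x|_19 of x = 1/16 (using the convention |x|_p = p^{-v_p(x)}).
|1/16|_19 = 1

Step 1 — compute v_19(x) by factoring powers of 19 out of the numerator and denominator: v_19(1/16) = 0. Step 2 — apply |x|_p = p^{-v_p(x)} = 19^{0} = 1.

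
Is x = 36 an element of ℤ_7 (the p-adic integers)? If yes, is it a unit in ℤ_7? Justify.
x ∈ ℤ_7^× (unit); v_7(x) = 0

ℤ_7 = {x ∈ ℚ_7 : v_7(x) ≥ 0} and ℤ_7^× = {x ∈ ℤ_7 : v_7(x) = 0}. Here v_7(36) = v_7(num) − v_7(den) = 0; compare against these criteria.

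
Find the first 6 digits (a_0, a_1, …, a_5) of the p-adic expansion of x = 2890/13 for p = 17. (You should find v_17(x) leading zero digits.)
(a_0, …, a_5) = (0, 0, 6, 1, 13, 11)

v_17(2890/13) = 2, so a_0 = ... = a_1 = 0. Factor out: x = 17^2 · u with u = 10/13 a unit in ℤ_17. Expand u iteratively via a_{v+i} = u_i mod 17, u_{i+1} = (u_i − a_{v+i})/17:
  u_0 = 10/13;  a_2 = 6;  u_1 = (u_0 − 6)/17 = -4/13
  u_1 = -4/13;  a_3 = 1;  u_2 = (u_1 − 1)/17 = -1/13
  u_2 = -1/13;  a_4 = 13;  u_3 = (u_2 − 13)/17 = -10/13
  u_3 = -10/13;  a_5 = 11;  u_4 = (u_3 − 11)/17 = -9/13
Digits: (0, 0, 6, 1, 13, 11).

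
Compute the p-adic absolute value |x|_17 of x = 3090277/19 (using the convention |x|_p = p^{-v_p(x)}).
|3090277/19|_17 = 1/83521

Step 1 — compute v_17(x) by factoring powers of 17 out of the numerator and denominator: v_17(3090277/19) = 4. Step 2 — apply |x|_p = p^{-v_p(x)} = 17^{-4} = 1/83521.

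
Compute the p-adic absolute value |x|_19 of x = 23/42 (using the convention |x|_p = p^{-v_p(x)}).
|23/42|_19 = 1

Step 1 — compute v_19(x) by factoring powers of 19 out of the numerator and denominator: v_19(23/42) = 0. Step 2 — apply |x|_p = p^{-v_p(x)} = 19^{0} = 1.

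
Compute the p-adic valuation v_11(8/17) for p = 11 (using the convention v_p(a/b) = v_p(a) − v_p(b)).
v_11(8/17) = 0

Factor powers of 11 from the numerator and denominator of the reduced fraction: 8 = 11^0 · 8 and 17 = 11^0 · 17. Apply v_p(a/b) = v_p(a) − v_p(b): v_11(8/17) = 0 − 0 = 0.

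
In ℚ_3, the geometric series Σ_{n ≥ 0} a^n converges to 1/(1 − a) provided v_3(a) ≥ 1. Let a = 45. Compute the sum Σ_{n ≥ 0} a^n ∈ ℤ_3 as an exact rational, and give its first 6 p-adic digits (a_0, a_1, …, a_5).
Σ a^n = 1/(1 − a) = -1/44;  first 6 digits = (1, 0, 2, 1, 1, 2)

v_3(a) = 2 ≥ 1, so the series converges in ℤ_3 to 1/(1 − a) = 1/(1 − 45) = -1/44. Expand this rational in ℤ_3: compute digits iteratively via d_i = x_i mod 3, x_{i+1} = (x_i − d_i)/3. The first 6 digits are (1, 0, 2, 1, 1, 2).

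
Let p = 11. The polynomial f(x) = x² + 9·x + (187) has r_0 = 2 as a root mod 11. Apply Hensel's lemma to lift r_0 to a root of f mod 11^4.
r_3 = 9154 (mod 14641)

Hensel: r_{i+1} = r_i − f(r_i)·(f′(r_i))^{-1} mod 11^{i+2}, f′(x) = 2x + 9. Iterate:
  r_0 = 2 (mod 11)
  r_1 = 79 (mod 121)
  r_2 = 1168 (mod 1331)
  r_3 = 9154 (mod 14641)
Final: r = 9154 satisfies f(r) ≡ 0 mod 11^4.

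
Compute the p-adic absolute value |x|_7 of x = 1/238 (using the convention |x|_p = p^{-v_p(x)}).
|1/238|_7 = 7

Step 1 — compute v_7(x) by factoring powers of 7 out of the numerator and denominator: v_7(1/238) = -1. Step 2 — apply |x|_p = p^{-v_p(x)} = 7^{1} = 7.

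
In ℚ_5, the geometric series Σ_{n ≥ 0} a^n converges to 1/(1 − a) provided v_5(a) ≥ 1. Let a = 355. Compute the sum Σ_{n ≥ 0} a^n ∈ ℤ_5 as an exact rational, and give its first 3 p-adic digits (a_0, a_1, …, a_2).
Σ a^n = 1/(1 − a) = -1/354;  first 3 digits = (1, 1, 0)

v_5(a) = 1 ≥ 1, so the series converges in ℤ_5 to 1/(1 − a) = 1/(1 − 355) = -1/354. Expand this rational in ℤ_5: compute digits iteratively via d_i = x_i mod 5, x_{i+1} = (x_i − d_i)/5. The first 3 digits are (1, 1, 0).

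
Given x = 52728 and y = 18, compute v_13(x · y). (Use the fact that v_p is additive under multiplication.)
v_13(949104) = 3

v_p(x) = 3 (factor: 52728 = 13^3 · 24); v_p(y) = 0 (factor: 18 = 13^0 · 18). Additivity: v_p(xy) = v_p(x) + v_p(y) = 3 + 0 = 3. (Direct check: xy = 949104 = 13^3 · (432).)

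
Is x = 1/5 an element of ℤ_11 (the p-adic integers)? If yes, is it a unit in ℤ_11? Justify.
x ∈ ℤ_11^× (unit); v_11(x) = 0

ℤ_11 = {x ∈ ℚ_11 : v_11(x) ≥ 0} and ℤ_11^× = {x ∈ ℤ_11 : v_11(x) = 0}. Here v_11(1/5) = v_11(num) − v_11(den) = 0; compare against these criteria.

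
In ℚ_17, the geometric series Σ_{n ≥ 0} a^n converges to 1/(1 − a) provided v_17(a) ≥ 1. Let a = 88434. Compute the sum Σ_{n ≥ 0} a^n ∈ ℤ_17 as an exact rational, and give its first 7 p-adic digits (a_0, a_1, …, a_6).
Σ a^n = 1/(1 − a) = -1/88433;  first 7 digits = (1, 0, 0, 1, 1, 0, 1)

v_17(a) = 3 ≥ 1, so the series converges in ℤ_17 to 1/(1 − a) = 1/(1 − 88434) = -1/88433. Expand this rational in ℤ_17: compute digits iteratively via d_i = x_i mod 17, x_{i+1} = (x_i − d_i)/17. The first 7 digits are (1, 0, 0, 1, 1, 0, 1).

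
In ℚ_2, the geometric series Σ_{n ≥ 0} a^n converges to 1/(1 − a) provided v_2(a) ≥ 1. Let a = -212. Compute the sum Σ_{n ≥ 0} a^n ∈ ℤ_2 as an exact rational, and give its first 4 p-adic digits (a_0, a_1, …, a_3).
Σ a^n = 1/(1 − a) = 1/213;  first 4 digits = (1, 0, 1, 1)

v_2(a) = 2 ≥ 1, so the series converges in ℤ_2 to 1/(1 − a) = 1/(1 − (-212)) = 1/213. Expand this rational in ℤ_2: compute digits iteratively via d_i = x_i mod 2, x_{i+1} = (x_i − d_i)/2. The first 4 digits are (1, 0, 1, 1).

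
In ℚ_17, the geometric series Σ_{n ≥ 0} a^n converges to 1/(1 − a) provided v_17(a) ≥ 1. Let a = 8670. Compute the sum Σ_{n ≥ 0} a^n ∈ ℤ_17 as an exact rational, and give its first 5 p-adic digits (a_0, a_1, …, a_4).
Σ a^n = 1/(1 − a) = -1/8669;  first 5 digits = (1, 0, 13, 1, 16)

v_17(a) = 2 ≥ 1, so the series converges in ℤ_17 to 1/(1 − a) = 1/(1 − 8670) = -1/8669. Expand this rational in ℤ_17: compute digits iteratively via d_i = x_i mod 17, x_{i+1} = (x_i − d_i)/17. The first 5 digits are (1, 0, 13, 1, 16).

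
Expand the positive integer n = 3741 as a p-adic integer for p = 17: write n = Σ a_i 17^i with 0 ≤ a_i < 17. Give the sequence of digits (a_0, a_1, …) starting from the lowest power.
(a_0, a_1, …) = (1, 16, 12)

Repeated division by 17 gives the digits low-to-high: 3741 = 1 + 16·17^1 + 12·17^2. Digit sequence: (1, 16, 12).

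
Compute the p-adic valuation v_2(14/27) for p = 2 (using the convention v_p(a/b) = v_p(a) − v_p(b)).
v_2(14/27) = 1

Factor powers of 2 from the numerator and denominator of the reduced fraction: 14 = 2^1 · 7 and 27 = 2^0 · 27. Apply v_p(a/b) = v_p(a) − v_p(b): v_2(14/27) = 1 − 0 = 1.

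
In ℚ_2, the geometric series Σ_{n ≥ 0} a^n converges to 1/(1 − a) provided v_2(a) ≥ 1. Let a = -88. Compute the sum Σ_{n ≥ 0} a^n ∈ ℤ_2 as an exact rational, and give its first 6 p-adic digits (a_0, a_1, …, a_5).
Σ a^n = 1/(1 − a) = 1/89;  first 6 digits = (1, 0, 0, 1, 0, 1)

v_2(a) = 3 ≥ 1, so the series converges in ℤ_2 to 1/(1 − a) = 1/(1 − (-88)) = 1/89. Expand this rational in ℤ_2: compute digits iteratively via d_i = x_i mod 2, x_{i+1} = (x_i − d_i)/2. The first 6 digits are (1, 0, 0, 1, 0, 1).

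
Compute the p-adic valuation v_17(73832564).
v_17(73832564) = 5

v_17(n) is the largest exponent k such that 17^k divides n. Factor out: 73832564 = 17^5 · 52. (Sign doesn't affect v_p.) So v_17(73832564) = 5.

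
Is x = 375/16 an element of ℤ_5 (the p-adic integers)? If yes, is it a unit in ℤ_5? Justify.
x ∈ ℤ_5 but not a unit; v_5(x) = 3 > 0

ℤ_5 = {x ∈ ℚ_5 : v_5(x) ≥ 0} and ℤ_5^× = {x ∈ ℤ_5 : v_5(x) = 0}. Here v_5(375/16) = v_5(num) − v_5(den) = 3; compare against these criteria.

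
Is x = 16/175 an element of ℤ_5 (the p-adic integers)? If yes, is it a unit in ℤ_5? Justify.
x ∉ ℤ_5 (v_5(x) = -2 < 0)

ℤ_5 = {x ∈ ℚ_5 : v_5(x) ≥ 0} and ℤ_5^× = {x ∈ ℤ_5 : v_5(x) = 0}. Here v_5(16/175) = v_5(num) − v_5(den) = -2; compare against these criteria.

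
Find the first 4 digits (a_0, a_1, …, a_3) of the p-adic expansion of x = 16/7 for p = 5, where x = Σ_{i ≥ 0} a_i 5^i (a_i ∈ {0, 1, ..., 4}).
(a_0, …, a_3) = (3, 2, 1, 4)

v_5(16/7) = 0 (numerator and denominator both coprime to 5), so x ∈ ℤ_5^×. Compute digits iteratively via a_i = x_i mod 5, x_{i+1} = (x_i − a_i)/5, with x_0 = x:
  x_0 = 16/7;  a_0 = 3;  x_1 = (x_0 − 3)/5 = -1/7
  x_1 = -1/7;  a_1 = 2;  x_2 = (x_1 − 2)/5 = -3/7
  x_2 = -3/7;  a_2 = 1;  x_3 = (x_2 − 1)/5 = -2/7
  x_3 = -2/7;  a_3 = 4;  x_4 = (x_3 − 4)/5 = -6/7
Digits: (3, 2, 1, 4).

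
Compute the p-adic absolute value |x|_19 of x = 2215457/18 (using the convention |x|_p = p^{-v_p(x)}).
|2215457/18|_19 = 1/130321

Step 1 — compute v_19(x) by factoring powers of 19 out of the numerator and denominator: v_19(2215457/18) = 4. Step 2 — apply |x|_p = p^{-v_p(x)} = 19^{-4} = 1/130321.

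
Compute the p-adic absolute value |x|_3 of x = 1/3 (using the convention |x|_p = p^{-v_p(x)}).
|1/3|_3 = 3

Step 1 — compute v_3(x) by factoring powers of 3 out of the numerator and denominator: v_3(1/3) = -1. Step 2 — apply |x|_p = p^{-v_p(x)} = 3^{1} = 3.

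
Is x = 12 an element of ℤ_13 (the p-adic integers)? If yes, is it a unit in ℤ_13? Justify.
x ∈ ℤ_13^× (unit); v_13(x) = 0

ℤ_13 = {x ∈ ℚ_13 : v_13(x) ≥ 0} and ℤ_13^× = {x ∈ ℤ_13 : v_13(x) = 0}. Here v_13(12) = v_13(num) − v_13(den) = 0; compare against these criteria.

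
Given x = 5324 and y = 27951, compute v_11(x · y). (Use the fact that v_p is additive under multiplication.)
v_11(148811124) = 6

v_p(x) = 3 (factor: 5324 = 11^3 · 4); v_p(y) = 3 (factor: 27951 = 11^3 · 21). Additivity: v_p(xy) = v_p(x) + v_p(y) = 3 + 3 = 6. (Direct check: xy = 148811124 = 11^6 · (84).)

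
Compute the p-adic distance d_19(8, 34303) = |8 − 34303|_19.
d_19(8, 34303) = 1/6859

Step 1 — x − y = 8 − 34303 = -34295. Step 2 — v_19(-34295) = 3 (factor: -34295 = −(19^3 · 5); the sign does not affect v_p). Step 3 — |x − y|_19 = 19^{-3} = 1/6859.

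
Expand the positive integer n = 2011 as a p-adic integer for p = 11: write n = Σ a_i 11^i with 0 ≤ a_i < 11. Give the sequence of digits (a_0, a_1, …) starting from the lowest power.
(a_0, a_1, …) = (9, 6, 5, 1)

Repeated division by 11 gives the digits low-to-high: 2011 = 9 + 6·11^1 + 5·11^2 + 1·11^3. Digit sequence: (9, 6, 5, 1).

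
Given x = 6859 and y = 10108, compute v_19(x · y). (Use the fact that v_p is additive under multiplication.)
v_19(69330772) = 5

v_p(x) = 3 (factor: 6859 = 19^3 · 1); v_p(y) = 2 (factor: 10108 = 19^2 · 28). Additivity: v_p(xy) = v_p(x) + v_p(y) = 3 + 2 = 5. (Direct check: xy = 69330772 = 19^5 · (28).)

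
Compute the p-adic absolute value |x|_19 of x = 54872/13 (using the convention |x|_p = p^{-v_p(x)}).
|54872/13|_19 = 1/6859

Step 1 — compute v_19(x) by factoring powers of 19 out of the numerator and denominator: v_19(54872/13) = 3. Step 2 — apply |x|_p = p^{-v_p(x)} = 19^{-3} = 1/6859.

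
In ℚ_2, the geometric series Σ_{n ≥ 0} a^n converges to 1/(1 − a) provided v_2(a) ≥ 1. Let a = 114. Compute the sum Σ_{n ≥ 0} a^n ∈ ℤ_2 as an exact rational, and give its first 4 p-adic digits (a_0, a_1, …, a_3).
Σ a^n = 1/(1 − a) = -1/113;  first 4 digits = (1, 1, 1, 1)

v_2(a) = 1 ≥ 1, so the series converges in ℤ_2 to 1/(1 − a) = 1/(1 − 114) = -1/113. Expand this rational in ℤ_2: compute digits iteratively via d_i = x_i mod 2, x_{i+1} = (x_i − d_i)/2. The first 4 digits are (1, 1, 1, 1).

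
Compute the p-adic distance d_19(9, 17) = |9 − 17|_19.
d_19(9, 17) = 1

Step 1 — x − y = 9 − 17 = -8. Step 2 — v_19(-8) = 0 (factor: -8 = −(19^0 · 8); the sign does not affect v_p). Step 3 — |x − y|_19 = 19^{0} = 1.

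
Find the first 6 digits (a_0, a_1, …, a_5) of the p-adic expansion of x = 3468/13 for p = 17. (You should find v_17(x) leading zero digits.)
(a_0, …, a_5) = (0, 0, 14, 11, 15, 3)

v_17(3468/13) = 2, so a_0 = ... = a_1 = 0. Factor out: x = 17^2 · u with u = 12/13 a unit in ℤ_17. Expand u iteratively via a_{v+i} = u_i mod 17, u_{i+1} = (u_i − a_{v+i})/17:
  u_0 = 12/13;  a_2 = 14;  u_1 = (u_0 − 14)/17 = -10/13
  u_1 = -10/13;  a_3 = 11;  u_2 = (u_1 − 11)/17 = -9/13
  u_2 = -9/13;  a_4 = 15;  u_3 = (u_2 − 15)/17 = -12/13
  u_3 = -12/13;  a_5 = 3;  u_4 = (u_3 − 3)/17 = -3/13
Digits: (0, 0, 14, 11, 15, 3).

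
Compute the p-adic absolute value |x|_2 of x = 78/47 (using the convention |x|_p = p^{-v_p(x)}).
|78/47|_2 = 1/2

Step 1 — compute v_2(x) by factoring powers of 2 out of the numerator and denominator: v_2(78/47) = 1. Step 2 — apply |x|_p = p^{-v_p(x)} = 2^{-1} = 1/2.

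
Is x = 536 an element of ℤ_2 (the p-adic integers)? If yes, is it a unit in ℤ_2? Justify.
x ∈ ℤ_2 but not a unit; v_2(x) = 3 > 0

ℤ_2 = {x ∈ ℚ_2 : v_2(x) ≥ 0} and ℤ_2^× = {x ∈ ℤ_2 : v_2(x) = 0}. Here v_2(536) = v_2(num) − v_2(den) = 3; compare against these criteria.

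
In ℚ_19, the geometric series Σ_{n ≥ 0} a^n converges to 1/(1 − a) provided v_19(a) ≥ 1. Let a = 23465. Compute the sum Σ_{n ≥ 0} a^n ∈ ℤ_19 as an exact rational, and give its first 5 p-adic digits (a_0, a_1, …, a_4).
Σ a^n = 1/(1 − a) = -1/23464;  first 5 digits = (1, 0, 8, 3, 7)

v_19(a) = 2 ≥ 1, so the series converges in ℤ_19 to 1/(1 − a) = 1/(1 − 23465) = -1/23464. Expand this rational in ℤ_19: compute digits iteratively via d_i = x_i mod 19, x_{i+1} = (x_i − d_i)/19. The first 5 digits are (1, 0, 8, 3, 7).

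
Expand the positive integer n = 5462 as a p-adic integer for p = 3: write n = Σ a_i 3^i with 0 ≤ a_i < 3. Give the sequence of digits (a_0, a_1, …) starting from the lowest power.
(a_0, a_1, …) = (2, 2, 0, 1, 1, 1, 1, 2)

Repeated division by 3 gives the digits low-to-high: 5462 = 2 + 2·3^1 + 1·3^3 + 1·3^4 + 1·3^5 + 1·3^6 + 2·3^7. Digit sequence: (2, 2, 0, 1, 1, 1, 1, 2).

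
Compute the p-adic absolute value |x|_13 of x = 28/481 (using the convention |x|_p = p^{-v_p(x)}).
|28/481|_13 = 13

Step 1 — compute v_13(x) by factoring powers of 13 out of the numerator and denominator: v_13(28/481) = -1. Step 2 — apply |x|_p = p^{-v_p(x)} = 13^{1} = 13.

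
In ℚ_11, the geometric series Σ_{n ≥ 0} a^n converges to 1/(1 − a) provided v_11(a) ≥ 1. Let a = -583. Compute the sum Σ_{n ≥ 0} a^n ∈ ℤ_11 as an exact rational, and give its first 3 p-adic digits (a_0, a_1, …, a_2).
Σ a^n = 1/(1 − a) = 1/584;  first 3 digits = (1, 2, 10)

v_11(a) = 1 ≥ 1, so the series converges in ℤ_11 to 1/(1 − a) = 1/(1 − (-583)) = 1/584. Expand this rational in ℤ_11: compute digits iteratively via d_i = x_i mod 11, x_{i+1} = (x_i − d_i)/11. The first 3 digits are (1, 2, 10).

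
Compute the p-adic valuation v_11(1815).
v_11(1815) = 2

v_11(n) is the largest exponent k such that 11^k divides n. Factor out: 1815 = 11^2 · 15. (Sign doesn't affect v_p.) So v_11(1815) = 2.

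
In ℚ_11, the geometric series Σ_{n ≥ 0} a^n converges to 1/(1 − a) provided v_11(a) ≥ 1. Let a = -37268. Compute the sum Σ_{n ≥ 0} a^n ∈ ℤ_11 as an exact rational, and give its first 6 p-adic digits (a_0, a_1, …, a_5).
Σ a^n = 1/(1 − a) = 1/37269;  first 6 digits = (1, 0, 0, 5, 8, 10)

v_11(a) = 3 ≥ 1, so the series converges in ℤ_11 to 1/(1 − a) = 1/(1 − (-37268)) = 1/37269. Expand this rational in ℤ_11: compute digits iteratively via d_i = x_i mod 11, x_{i+1} = (x_i − d_i)/11. The first 6 digits are (1, 0, 0, 5, 8, 10).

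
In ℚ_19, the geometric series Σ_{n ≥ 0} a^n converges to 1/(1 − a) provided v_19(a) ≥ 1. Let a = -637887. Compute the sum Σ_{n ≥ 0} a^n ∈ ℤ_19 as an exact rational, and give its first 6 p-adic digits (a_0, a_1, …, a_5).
Σ a^n = 1/(1 − a) = 1/637888;  first 6 digits = (1, 0, 0, 2, 14, 18)

v_19(a) = 3 ≥ 1, so the series converges in ℤ_19 to 1/(1 − a) = 1/(1 − (-637887)) = 1/637888. Expand this rational in ℤ_19: compute digits iteratively via d_i = x_i mod 19, x_{i+1} = (x_i − d_i)/19. The first 6 digits are (1, 0, 0, 2, 14, 18).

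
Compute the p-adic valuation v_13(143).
v_13(143) = 1

v_13(n) is the largest exponent k such that 13^k divides n. Factor out: 143 = 13^1 · 11. (Sign doesn't affect v_p.) So v_13(143) = 1.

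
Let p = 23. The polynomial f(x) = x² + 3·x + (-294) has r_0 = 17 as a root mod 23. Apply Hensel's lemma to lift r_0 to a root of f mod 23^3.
r_2 = 8780 (mod 12167)

Hensel: r_{i+1} = r_i − f(r_i)·(f′(r_i))^{-1} mod 23^{i+2}, f′(x) = 2x + 3. Iterate:
  r_0 = 17 (mod 23)
  r_1 = 316 (mod 529)
  r_2 = 8780 (mod 12167)
Final: r = 8780 satisfies f(r) ≡ 0 mod 23^3.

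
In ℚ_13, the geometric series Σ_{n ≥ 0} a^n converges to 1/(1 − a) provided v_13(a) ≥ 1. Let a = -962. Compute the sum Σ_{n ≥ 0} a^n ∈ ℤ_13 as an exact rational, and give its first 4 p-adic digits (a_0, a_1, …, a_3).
Σ a^n = 1/(1 − a) = 1/963;  first 4 digits = (1, 4, 10, 3)

v_13(a) = 1 ≥ 1, so the series converges in ℤ_13 to 1/(1 − a) = 1/(1 − (-962)) = 1/963. Expand this rational in ℤ_13: compute digits iteratively via d_i = x_i mod 13, x_{i+1} = (x_i − d_i)/13. The first 4 digits are (1, 4, 10, 3).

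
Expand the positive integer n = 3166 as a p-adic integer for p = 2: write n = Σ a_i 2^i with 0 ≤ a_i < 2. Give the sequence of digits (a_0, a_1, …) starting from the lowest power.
(a_0, a_1, …) = (0, 1, 1, 1, 1, 0, 1, 0, 0, 0, 1, 1)

Repeated division by 2 gives the digits low-to-high: 3166 = 1·2^1 + 1·2^2 + 1·2^3 + 1·2^4 + 1·2^6 + 1·2^10 + 1·2^11. Digit sequence: (0, 1, 1, 1, 1, 0, 1, 0, 0, 0, 1, 1).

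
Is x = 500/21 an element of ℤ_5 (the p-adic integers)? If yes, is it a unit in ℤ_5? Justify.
x ∈ ℤ_5 but not a unit; v_5(x) = 3 > 0

ℤ_5 = {x ∈ ℚ_5 : v_5(x) ≥ 0} and ℤ_5^× = {x ∈ ℤ_5 : v_5(x) = 0}. Here v_5(500/21) = v_5(num) − v_5(den) = 3; compare against these criteria.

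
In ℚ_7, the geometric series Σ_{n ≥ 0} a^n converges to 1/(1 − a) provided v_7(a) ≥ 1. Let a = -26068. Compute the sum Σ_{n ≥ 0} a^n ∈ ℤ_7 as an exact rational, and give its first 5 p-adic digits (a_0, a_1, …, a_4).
Σ a^n = 1/(1 − a) = 1/26069;  first 5 digits = (1, 0, 0, 1, 3)

v_7(a) = 3 ≥ 1, so the series converges in ℤ_7 to 1/(1 − a) = 1/(1 − (-26068)) = 1/26069. Expand this rational in ℤ_7: compute digits iteratively via d_i = x_i mod 7, x_{i+1} = (x_i − d_i)/7. The first 5 digits are (1, 0, 0, 1, 3).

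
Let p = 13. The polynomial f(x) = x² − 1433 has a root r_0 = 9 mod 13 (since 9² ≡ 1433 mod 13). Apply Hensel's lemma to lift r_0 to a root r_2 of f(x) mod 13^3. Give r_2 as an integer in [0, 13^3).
r_2 = 2037 (mod 2197)

Hensel's recurrence: r_{i+1} = r_i − f(r_i)·(f′(r_i))^{-1} mod 13^{i+2}, with f′(x) = 2x. Iterate:
  r_0 = 9 (mod 13)
  r_1 = 9 (mod 169)
  r_2 = 2037 (mod 2197)
Final: r_2 = 2037, and one checks f(r_2) ≡ 0 mod 13^3.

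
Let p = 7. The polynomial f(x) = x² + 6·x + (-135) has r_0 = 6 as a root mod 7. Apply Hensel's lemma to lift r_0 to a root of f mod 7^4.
r_3 = 2386 (mod 2401)

Hensel: r_{i+1} = r_i − f(r_i)·(f′(r_i))^{-1} mod 7^{i+2}, f′(x) = 2x + 6. Iterate:
  r_0 = 6 (mod 7)
  r_1 = 34 (mod 49)
  r_2 = 328 (mod 343)
  r_3 = 2386 (mod 2401)
Final: r = 2386 satisfies f(r) ≡ 0 mod 7^4.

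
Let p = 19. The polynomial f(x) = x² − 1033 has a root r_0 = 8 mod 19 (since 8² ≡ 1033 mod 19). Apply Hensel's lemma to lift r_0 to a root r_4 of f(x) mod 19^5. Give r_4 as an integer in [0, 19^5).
r_4 = 967526 (mod 2476099)

Hensel's recurrence: r_{i+1} = r_i − f(r_i)·(f′(r_i))^{-1} mod 19^{i+2}, with f′(x) = 2x. Iterate:
  r_0 = 8 (mod 19)
  r_1 = 46 (mod 361)
  r_2 = 407 (mod 6859)
  r_3 = 55279 (mod 130321)
  r_4 = 967526 (mod 2476099)
Final: r_4 = 967526, and one checks f(r_4) ≡ 0 mod 19^5.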